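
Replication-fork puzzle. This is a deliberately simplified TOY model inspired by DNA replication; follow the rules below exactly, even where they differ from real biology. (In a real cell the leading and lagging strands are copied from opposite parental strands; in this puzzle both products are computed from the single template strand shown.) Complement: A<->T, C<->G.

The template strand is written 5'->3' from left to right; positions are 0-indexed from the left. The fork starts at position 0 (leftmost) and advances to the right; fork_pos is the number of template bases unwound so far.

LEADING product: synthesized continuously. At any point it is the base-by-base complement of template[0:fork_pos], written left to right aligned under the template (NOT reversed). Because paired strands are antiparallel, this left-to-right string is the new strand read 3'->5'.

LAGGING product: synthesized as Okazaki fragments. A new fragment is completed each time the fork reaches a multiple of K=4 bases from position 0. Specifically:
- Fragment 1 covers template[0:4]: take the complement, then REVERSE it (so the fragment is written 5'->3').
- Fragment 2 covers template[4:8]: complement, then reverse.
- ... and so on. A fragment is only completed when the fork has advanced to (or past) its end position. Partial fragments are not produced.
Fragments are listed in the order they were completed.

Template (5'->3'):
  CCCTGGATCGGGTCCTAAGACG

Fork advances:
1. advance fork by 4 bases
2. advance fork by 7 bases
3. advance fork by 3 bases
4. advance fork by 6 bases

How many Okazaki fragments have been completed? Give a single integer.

Step 1: advance 4 -> fork_pos = 0 + 4 = 4. Reached multiple(s) of 4: 4 -> fragment 1 completed (1 total).
Step 2: advance 7 -> fork_pos = 4 + 7 = 11. Reached multiple(s) of 4: 8 -> fragment 2 completed (2 total).
Step 3: advance 3 -> fork_pos = 11 + 3 = 14. Reached multiple(s) of 4: 12 -> fragment 3 completed (3 total).
Step 4: advance 6 -> fork_pos = 14 + 6 = 20. Reached multiple(s) of 4: 16, 20 -> fragments 4-5 completed (5 total).
Check: final fork_pos = 20; the multiples of 4 that are <= 20 are 4..20 -> 20 // 4 = 5 completed fragment(s).

Answer: 5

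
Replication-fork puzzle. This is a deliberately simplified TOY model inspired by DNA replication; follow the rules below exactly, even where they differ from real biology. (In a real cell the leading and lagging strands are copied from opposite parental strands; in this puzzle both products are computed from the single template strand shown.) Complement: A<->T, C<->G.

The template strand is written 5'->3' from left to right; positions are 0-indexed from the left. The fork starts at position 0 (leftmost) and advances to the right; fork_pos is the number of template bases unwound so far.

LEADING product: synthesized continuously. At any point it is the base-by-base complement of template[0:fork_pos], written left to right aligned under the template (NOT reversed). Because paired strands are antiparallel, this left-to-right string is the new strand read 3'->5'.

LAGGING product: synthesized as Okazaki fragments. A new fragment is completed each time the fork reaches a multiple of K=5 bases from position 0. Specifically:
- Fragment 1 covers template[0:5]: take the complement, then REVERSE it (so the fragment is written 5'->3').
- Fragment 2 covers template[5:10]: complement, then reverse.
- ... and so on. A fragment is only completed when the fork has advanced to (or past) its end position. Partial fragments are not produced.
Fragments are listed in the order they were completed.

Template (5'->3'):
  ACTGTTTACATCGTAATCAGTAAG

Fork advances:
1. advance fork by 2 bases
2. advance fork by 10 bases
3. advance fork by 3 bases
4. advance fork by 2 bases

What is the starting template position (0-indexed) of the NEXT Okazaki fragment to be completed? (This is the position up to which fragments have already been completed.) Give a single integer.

Step 1: advance 2 -> fork_pos = 0 + 2 = 2. Next multiple of 5 is 5 (not reached); still 0 fragment(s).
Step 2: advance 10 -> fork_pos = 2 + 10 = 12. Reached multiple(s) of 5: 5, 10 -> fragments 1-2 completed (2 total).
Step 3: advance 3 -> fork_pos = 12 + 3 = 15. Reached multiple(s) of 5: 15 -> fragment 3 completed (3 total).
Step 4: advance 2 -> fork_pos = 15 + 2 = 17. Next multiple of 5 is 20 (not reached); still 3 fragment(s).
3 fragment(s) completed, covering template[0:15] (3 x 5 = 15). The next fragment, fragment 4, covers template[15:20], so it starts at position 15.

Answer: 15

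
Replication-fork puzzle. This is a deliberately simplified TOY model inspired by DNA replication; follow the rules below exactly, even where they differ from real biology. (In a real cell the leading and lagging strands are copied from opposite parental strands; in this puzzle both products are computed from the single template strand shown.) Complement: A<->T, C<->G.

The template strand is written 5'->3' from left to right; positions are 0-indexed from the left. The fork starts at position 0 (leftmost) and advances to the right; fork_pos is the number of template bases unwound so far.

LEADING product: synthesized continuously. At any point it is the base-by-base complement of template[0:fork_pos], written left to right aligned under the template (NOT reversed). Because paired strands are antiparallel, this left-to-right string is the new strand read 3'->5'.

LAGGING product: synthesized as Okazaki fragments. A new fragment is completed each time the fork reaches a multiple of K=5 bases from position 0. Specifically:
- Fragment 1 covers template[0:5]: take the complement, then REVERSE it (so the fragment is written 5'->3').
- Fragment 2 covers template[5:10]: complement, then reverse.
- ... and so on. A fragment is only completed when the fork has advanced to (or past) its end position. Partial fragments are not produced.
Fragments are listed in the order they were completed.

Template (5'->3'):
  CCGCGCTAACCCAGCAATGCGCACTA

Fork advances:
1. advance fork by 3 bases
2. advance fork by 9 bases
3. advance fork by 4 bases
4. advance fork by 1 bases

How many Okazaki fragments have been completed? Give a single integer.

Step 1: advance 3 -> fork_pos = 0 + 3 = 3. Next multiple of 5 is 5 (not reached); still 0 fragment(s).
Step 2: advance 9 -> fork_pos = 3 + 9 = 12. Reached multiple(s) of 5: 5, 10 -> fragments 1-2 completed (2 total).
Step 3: advance 4 -> fork_pos = 12 + 4 = 16. Reached multiple(s) of 5: 15 -> fragment 3 completed (3 total).
Step 4: advance 1 -> fork_pos = 16 + 1 = 17. Next multiple of 5 is 20 (not reached); still 3 fragment(s).
Check: final fork_pos = 17; the multiples of 5 that are <= 17 are 5..15 -> 17 // 5 = 3 completed fragment(s).

Answer: 3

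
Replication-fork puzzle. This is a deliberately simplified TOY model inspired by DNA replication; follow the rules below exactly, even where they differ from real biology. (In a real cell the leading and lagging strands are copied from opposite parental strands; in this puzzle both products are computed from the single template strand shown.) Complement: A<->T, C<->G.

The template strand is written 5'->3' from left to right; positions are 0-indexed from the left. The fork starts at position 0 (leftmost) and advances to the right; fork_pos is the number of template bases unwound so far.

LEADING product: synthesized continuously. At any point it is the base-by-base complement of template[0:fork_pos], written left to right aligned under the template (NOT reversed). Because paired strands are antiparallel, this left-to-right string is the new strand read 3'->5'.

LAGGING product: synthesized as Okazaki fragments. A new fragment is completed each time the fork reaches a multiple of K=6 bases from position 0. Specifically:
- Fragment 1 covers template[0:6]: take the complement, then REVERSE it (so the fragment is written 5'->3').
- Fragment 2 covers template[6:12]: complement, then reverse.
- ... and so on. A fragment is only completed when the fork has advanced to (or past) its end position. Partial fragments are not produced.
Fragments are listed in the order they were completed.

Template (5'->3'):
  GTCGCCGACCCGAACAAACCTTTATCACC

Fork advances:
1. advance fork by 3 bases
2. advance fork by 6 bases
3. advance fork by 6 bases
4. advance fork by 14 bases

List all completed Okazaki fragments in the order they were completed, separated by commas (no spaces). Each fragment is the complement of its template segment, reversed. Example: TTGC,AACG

Answer: GGCGAC,CGGGTC,TTTGTT,TAAAGG

Derivation:
Step 1: advance 3 -> fork_pos = 0 + 3 = 3. Next multiple of 6 is 6 (not reached); still 0 fragment(s).
Step 2: advance 6 -> fork_pos = 3 + 6 = 9. Reached multiple(s) of 6: 6 -> fragment 1 completed (1 total).
Step 3: advance 6 -> fork_pos = 9 + 6 = 15. Reached multiple(s) of 6: 12 -> fragment 2 completed (2 total).
Step 4: advance 14 -> fork_pos = 15 + 14 = 29. Reached multiple(s) of 6: 18, 24 -> fragments 3-4 completed (4 total).
Final fork_pos = 29, so 4 fragment(s) are complete. Build each: template segment -> complement -> reverse.
Fragment 1: template[0:6] = GTCGCC -> complement CAGCGG -> reversed GGCGAC
Fragment 2: template[6:12] = GACCCG -> complement CTGGGC -> reversed CGGGTC
Fragment 3: template[12:18] = AACAAA -> complement TTGTTT -> reversed TTTGTT
Fragment 4: template[18:24] = CCTTTA -> complement GGAAAT -> reversed TAAAGG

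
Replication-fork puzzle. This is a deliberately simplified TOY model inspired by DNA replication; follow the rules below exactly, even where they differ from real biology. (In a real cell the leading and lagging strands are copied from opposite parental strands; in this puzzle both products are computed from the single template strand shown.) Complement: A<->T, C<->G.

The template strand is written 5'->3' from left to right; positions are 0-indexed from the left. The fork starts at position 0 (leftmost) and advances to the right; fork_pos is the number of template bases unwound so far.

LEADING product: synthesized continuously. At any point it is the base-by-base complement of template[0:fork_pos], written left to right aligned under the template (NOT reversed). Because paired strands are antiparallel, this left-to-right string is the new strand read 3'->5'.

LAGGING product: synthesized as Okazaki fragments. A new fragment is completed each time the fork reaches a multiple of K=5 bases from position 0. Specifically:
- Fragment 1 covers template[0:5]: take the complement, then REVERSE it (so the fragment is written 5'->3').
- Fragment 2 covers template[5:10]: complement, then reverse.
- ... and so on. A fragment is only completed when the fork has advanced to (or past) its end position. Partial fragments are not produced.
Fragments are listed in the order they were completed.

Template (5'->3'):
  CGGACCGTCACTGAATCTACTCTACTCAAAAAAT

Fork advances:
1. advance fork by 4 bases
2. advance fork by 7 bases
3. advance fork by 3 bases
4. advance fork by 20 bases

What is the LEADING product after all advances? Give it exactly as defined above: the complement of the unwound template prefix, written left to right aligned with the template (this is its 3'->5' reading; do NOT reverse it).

Step 1: advance 4 -> fork_pos = 0 + 4 = 4.
Step 2: advance 7 -> fork_pos = 4 + 7 = 11.
Step 3: advance 3 -> fork_pos = 11 + 3 = 14.
Step 4: advance 20 -> fork_pos = 14 + 20 = 34.
Unwound prefix: template[0:34] = CGGACCGTCACTGAATCTACTCTACTCAAAAAAT
Complement it base by base (A<->T, C<->G), keeping left-to-right order:
  [0:5] CGGAC -> GCCTG
  [5:10] CGTCA -> GCAGT
  [10:15] CTGAA -> GACTT
  [15:20] TCTAC -> AGATG
  [20:25] TCTAC -> AGATG
  [25:30] TCAAA -> AGTTT
  [30:34] AAAT -> TTTA
Concatenate: GCCTGGCAGTGACTTAGATGAGATGAGTTTTTTA (length 34; written aligned with the template, i.e. 3'->5').

Answer: GCCTGGCAGTGACTTAGATGAGATGAGTTTTTTA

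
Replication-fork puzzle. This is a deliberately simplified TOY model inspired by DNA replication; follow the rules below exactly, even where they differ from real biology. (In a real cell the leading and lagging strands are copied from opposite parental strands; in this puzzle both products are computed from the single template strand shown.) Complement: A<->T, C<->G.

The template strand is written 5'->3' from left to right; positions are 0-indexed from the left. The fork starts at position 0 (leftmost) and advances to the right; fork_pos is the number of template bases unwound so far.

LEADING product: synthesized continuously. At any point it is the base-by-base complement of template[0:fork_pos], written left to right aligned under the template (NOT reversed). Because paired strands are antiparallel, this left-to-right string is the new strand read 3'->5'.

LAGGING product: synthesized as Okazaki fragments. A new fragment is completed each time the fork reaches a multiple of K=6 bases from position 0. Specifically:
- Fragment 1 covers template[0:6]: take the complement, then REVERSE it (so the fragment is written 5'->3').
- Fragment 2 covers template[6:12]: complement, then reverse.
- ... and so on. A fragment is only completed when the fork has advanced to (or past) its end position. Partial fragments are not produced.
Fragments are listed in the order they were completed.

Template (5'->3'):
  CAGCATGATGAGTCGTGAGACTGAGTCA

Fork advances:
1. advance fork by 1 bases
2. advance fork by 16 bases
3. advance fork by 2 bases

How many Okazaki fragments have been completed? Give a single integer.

Answer: 3

Derivation:
Step 1: advance 1 -> fork_pos = 0 + 1 = 1. Next multiple of 6 is 6 (not reached); still 0 fragment(s).
Step 2: advance 16 -> fork_pos = 1 + 16 = 17. Reached multiple(s) of 6: 6, 12 -> fragments 1-2 completed (2 total).
Step 3: advance 2 -> fork_pos = 17 + 2 = 19. Reached multiple(s) of 6: 18 -> fragment 3 completed (3 total).
Check: final fork_pos = 19; the multiples of 6 that are <= 19 are 6..18 -> 19 // 6 = 3 completed fragment(s).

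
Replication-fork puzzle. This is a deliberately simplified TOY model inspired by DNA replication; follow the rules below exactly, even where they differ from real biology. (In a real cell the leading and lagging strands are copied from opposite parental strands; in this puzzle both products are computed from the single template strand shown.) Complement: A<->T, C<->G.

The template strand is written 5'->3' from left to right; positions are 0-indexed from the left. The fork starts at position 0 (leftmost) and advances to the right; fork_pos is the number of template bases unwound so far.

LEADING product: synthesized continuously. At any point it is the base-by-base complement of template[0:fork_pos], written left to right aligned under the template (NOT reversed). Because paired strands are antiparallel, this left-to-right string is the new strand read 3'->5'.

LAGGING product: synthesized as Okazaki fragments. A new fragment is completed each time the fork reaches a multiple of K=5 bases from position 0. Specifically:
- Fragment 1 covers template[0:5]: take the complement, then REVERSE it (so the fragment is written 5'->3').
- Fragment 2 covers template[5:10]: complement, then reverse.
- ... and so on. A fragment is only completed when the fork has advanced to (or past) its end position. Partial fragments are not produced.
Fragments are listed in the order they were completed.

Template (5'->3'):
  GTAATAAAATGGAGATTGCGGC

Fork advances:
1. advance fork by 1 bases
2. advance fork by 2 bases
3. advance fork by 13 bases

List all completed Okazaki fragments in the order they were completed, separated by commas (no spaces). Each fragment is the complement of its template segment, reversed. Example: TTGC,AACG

Answer: ATTAC,ATTTT,TCTCC

Derivation:
Step 1: advance 1 -> fork_pos = 0 + 1 = 1. Next multiple of 5 is 5 (not reached); still 0 fragment(s).
Step 2: advance 2 -> fork_pos = 1 + 2 = 3. Next multiple of 5 is 5 (not reached); still 0 fragment(s).
Step 3: advance 13 -> fork_pos = 3 + 13 = 16. Reached multiple(s) of 5: 5, 10, 15 -> fragments 1-3 completed (3 total).
Final fork_pos = 16, so 3 fragment(s) are complete. Build each: template segment -> complement -> reverse.
Fragment 1: template[0:5] = GTAAT -> complement CATTA -> reversed ATTAC
Fragment 2: template[5:10] = AAAAT -> complement TTTTA -> reversed ATTTT
Fragment 3: template[10:15] = GGAGA -> complement CCTCT -> reversed TCTCC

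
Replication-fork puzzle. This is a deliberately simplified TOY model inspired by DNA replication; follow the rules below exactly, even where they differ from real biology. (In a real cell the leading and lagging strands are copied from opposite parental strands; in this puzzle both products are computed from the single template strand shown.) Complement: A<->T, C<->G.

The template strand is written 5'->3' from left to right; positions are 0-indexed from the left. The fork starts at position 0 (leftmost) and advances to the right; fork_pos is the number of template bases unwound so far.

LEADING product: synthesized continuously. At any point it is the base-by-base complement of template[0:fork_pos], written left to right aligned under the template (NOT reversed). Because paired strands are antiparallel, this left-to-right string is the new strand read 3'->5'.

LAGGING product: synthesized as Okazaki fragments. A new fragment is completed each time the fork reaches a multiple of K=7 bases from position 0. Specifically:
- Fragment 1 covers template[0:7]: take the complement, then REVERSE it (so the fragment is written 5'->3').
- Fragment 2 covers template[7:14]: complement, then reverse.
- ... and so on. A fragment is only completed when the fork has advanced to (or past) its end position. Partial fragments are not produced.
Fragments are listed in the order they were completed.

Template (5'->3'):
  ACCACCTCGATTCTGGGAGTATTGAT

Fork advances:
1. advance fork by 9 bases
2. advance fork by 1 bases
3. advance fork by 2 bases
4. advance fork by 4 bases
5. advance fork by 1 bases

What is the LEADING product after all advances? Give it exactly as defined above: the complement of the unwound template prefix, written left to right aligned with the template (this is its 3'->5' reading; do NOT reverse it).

Answer: TGGTGGAGCTAAGACCC

Derivation:
Step 1: advance 9 -> fork_pos = 0 + 9 = 9.
Step 2: advance 1 -> fork_pos = 9 + 1 = 10.
Step 3: advance 2 -> fork_pos = 10 + 2 = 12.
Step 4: advance 4 -> fork_pos = 12 + 4 = 16.
Step 5: advance 1 -> fork_pos = 16 + 1 = 17.
Unwound prefix: template[0:17] = ACCACCTCGATTCTGGG
Complement it base by base (A<->T, C<->G), keeping left-to-right order:
  [0:5] ACCAC -> TGGTG
  [5:10] CTCGA -> GAGCT
  [10:15] TTCTG -> AAGAC
  [15:17] GG -> CC
Concatenate: TGGTGGAGCTAAGACCC (length 17; written aligned with the template, i.e. 3'->5').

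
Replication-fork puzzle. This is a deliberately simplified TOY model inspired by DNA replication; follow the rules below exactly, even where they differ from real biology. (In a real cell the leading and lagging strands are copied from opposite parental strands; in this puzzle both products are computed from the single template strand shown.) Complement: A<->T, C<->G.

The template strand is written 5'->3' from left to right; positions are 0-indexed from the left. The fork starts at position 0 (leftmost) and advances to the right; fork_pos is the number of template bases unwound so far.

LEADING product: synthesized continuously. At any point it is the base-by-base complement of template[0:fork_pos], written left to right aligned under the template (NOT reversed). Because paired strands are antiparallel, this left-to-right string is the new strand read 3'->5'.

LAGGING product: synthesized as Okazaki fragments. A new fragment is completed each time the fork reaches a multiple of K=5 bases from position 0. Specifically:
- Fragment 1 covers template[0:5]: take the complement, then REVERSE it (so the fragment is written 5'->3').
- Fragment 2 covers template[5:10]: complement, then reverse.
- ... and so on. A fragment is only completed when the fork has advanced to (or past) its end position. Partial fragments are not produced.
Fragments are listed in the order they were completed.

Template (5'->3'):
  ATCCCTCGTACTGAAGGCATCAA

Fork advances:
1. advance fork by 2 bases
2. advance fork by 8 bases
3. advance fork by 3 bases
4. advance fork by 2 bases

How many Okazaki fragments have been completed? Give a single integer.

Answer: 3

Derivation:
Step 1: advance 2 -> fork_pos = 0 + 2 = 2. Next multiple of 5 is 5 (not reached); still 0 fragment(s).
Step 2: advance 8 -> fork_pos = 2 + 8 = 10. Reached multiple(s) of 5: 5, 10 -> fragments 1-2 completed (2 total).
Step 3: advance 3 -> fork_pos = 10 + 3 = 13. Next multiple of 5 is 15 (not reached); still 2 fragment(s).
Step 4: advance 2 -> fork_pos = 13 + 2 = 15. Reached multiple(s) of 5: 15 -> fragment 3 completed (3 total).
Check: final fork_pos = 15; the multiples of 5 that are <= 15 are 5..15 -> 15 // 5 = 3 completed fragment(s).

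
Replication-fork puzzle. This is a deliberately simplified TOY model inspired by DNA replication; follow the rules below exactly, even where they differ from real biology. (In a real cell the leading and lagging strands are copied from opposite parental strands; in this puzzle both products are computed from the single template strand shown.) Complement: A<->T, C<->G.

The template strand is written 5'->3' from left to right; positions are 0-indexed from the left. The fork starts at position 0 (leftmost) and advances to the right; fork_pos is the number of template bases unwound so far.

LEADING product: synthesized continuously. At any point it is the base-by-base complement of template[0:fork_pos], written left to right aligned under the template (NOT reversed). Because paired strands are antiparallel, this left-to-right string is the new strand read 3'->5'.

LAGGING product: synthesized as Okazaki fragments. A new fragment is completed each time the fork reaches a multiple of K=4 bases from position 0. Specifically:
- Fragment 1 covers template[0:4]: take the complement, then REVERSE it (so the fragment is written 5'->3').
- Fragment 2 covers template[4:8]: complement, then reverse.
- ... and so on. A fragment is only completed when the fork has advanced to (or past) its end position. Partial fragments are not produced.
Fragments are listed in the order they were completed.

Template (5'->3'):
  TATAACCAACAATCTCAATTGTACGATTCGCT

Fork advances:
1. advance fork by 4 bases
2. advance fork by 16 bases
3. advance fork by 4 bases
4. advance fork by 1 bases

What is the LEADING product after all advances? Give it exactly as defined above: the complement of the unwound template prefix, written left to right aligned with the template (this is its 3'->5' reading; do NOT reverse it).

Step 1: advance 4 -> fork_pos = 0 + 4 = 4.
Step 2: advance 16 -> fork_pos = 4 + 16 = 20.
Step 3: advance 4 -> fork_pos = 20 + 4 = 24.
Step 4: advance 1 -> fork_pos = 24 + 1 = 25.
Unwound prefix: template[0:25] = TATAACCAACAATCTCAATTGTACG
Complement it base by base (A<->T, C<->G), keeping left-to-right order:
  [0:5] TATAA -> ATATT
  [5:10] CCAAC -> GGTTG
  [10:15] AATCT -> TTAGA
  [15:20] CAATT -> GTTAA
  [20:25] GTACG -> CATGC
Concatenate: ATATTGGTTGTTAGAGTTAACATGC (length 25; written aligned with the template, i.e. 3'->5').

Answer: ATATTGGTTGTTAGAGTTAACATGC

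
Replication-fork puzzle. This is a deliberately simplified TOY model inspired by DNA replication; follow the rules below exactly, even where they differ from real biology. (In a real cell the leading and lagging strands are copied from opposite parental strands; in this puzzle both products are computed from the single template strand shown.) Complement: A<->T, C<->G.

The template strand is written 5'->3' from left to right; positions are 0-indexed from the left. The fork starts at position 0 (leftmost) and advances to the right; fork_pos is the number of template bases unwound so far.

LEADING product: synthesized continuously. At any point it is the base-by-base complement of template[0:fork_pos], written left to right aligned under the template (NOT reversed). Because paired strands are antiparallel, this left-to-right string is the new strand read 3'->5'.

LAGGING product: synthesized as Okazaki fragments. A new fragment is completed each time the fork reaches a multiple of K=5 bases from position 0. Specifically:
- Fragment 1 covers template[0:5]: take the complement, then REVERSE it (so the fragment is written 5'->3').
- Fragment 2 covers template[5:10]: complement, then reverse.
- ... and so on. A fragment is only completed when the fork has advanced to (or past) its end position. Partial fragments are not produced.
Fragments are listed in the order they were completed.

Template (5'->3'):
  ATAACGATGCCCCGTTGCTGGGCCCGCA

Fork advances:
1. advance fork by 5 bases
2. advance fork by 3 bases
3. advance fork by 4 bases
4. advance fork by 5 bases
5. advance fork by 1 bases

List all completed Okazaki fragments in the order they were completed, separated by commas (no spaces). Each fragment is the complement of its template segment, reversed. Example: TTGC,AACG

Answer: GTTAT,GCATC,ACGGG

Derivation:
Step 1: advance 5 -> fork_pos = 0 + 5 = 5. Reached multiple(s) of 5: 5 -> fragment 1 completed (1 total).
Step 2: advance 3 -> fork_pos = 5 + 3 = 8. Next multiple of 5 is 10 (not reached); still 1 fragment(s).
Step 3: advance 4 -> fork_pos = 8 + 4 = 12. Reached multiple(s) of 5: 10 -> fragment 2 completed (2 total).
Step 4: advance 5 -> fork_pos = 12 + 5 = 17. Reached multiple(s) of 5: 15 -> fragment 3 completed (3 total).
Step 5: advance 1 -> fork_pos = 17 + 1 = 18. Next multiple of 5 is 20 (not reached); still 3 fragment(s).
Final fork_pos = 18, so 3 fragment(s) are complete. Build each: template segment -> complement -> reverse.
Fragment 1: template[0:5] = ATAAC -> complement TATTG -> reversed GTTAT
Fragment 2: template[5:10] = GATGC -> complement CTACG -> reversed GCATC
Fragment 3: template[10:15] = CCCGT -> complement GGGCA -> reversed ACGGG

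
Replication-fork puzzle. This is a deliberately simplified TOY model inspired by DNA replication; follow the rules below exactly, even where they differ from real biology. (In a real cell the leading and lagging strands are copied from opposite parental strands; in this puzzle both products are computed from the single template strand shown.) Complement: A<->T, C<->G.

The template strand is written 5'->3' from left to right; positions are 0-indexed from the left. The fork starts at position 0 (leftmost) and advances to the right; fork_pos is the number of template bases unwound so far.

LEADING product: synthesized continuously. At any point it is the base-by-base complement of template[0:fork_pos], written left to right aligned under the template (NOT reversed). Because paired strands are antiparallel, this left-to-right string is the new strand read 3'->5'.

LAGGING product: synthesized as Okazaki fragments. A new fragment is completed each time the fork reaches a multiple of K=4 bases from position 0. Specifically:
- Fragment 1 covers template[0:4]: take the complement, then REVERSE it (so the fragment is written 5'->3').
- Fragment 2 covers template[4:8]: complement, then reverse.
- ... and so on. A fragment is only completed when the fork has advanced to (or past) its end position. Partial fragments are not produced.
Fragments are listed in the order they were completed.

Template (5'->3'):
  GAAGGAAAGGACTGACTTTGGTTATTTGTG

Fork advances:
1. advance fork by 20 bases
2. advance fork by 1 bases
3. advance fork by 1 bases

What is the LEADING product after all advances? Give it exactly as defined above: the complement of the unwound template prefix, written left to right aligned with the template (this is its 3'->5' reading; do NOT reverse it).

Step 1: advance 20 -> fork_pos = 0 + 20 = 20.
Step 2: advance 1 -> fork_pos = 20 + 1 = 21.
Step 3: advance 1 -> fork_pos = 21 + 1 = 22.
Unwound prefix: template[0:22] = GAAGGAAAGGACTGACTTTGGT
Complement it base by base (A<->T, C<->G), keeping left-to-right order:
  [0:5] GAAGG -> CTTCC
  [5:10] AAAGG -> TTTCC
  [10:15] ACTGA -> TGACT
  [15:20] CTTTG -> GAAAC
  [20:22] GT -> CA
Concatenate: CTTCCTTTCCTGACTGAAACCA (length 22; written aligned with the template, i.e. 3'->5').

Answer: CTTCCTTTCCTGACTGAAACCA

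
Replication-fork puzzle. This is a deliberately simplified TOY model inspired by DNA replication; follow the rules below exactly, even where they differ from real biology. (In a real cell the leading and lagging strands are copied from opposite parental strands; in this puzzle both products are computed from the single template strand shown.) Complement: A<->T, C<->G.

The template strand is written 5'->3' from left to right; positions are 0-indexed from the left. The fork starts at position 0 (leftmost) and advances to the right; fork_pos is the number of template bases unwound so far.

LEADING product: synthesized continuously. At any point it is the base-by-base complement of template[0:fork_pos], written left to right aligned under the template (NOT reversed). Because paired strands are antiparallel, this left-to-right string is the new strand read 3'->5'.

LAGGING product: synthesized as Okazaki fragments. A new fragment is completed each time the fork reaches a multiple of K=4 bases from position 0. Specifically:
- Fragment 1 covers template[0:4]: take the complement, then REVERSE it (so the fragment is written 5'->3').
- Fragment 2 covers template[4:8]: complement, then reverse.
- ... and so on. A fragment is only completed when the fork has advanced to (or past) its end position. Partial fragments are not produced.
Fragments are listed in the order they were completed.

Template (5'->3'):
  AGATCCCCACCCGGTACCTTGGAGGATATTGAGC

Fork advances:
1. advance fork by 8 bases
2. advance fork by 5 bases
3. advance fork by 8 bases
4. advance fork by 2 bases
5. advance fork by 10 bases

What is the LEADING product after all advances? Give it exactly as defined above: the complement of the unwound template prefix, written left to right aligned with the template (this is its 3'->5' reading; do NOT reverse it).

Step 1: advance 8 -> fork_pos = 0 + 8 = 8.
Step 2: advance 5 -> fork_pos = 8 + 5 = 13.
Step 3: advance 8 -> fork_pos = 13 + 8 = 21.
Step 4: advance 2 -> fork_pos = 21 + 2 = 23.
Step 5: advance 10 -> fork_pos = 23 + 10 = 33.
Unwound prefix: template[0:33] = AGATCCCCACCCGGTACCTTGGAGGATATTGAG
Complement it base by base (A<->T, C<->G), keeping left-to-right order:
  [0:5] AGATC -> TCTAG
  [5:10] CCCAC -> GGGTG
  [10:15] CCGGT -> GGCCA
  [15:20] ACCTT -> TGGAA
  [20:25] GGAGG -> CCTCC
  [25:30] ATATT -> TATAA
  [30:33] GAG -> CTC
Concatenate: TCTAGGGGTGGGCCATGGAACCTCCTATAACTC (length 33; written aligned with the template, i.e. 3'->5').

Answer: TCTAGGGGTGGGCCATGGAACCTCCTATAACTC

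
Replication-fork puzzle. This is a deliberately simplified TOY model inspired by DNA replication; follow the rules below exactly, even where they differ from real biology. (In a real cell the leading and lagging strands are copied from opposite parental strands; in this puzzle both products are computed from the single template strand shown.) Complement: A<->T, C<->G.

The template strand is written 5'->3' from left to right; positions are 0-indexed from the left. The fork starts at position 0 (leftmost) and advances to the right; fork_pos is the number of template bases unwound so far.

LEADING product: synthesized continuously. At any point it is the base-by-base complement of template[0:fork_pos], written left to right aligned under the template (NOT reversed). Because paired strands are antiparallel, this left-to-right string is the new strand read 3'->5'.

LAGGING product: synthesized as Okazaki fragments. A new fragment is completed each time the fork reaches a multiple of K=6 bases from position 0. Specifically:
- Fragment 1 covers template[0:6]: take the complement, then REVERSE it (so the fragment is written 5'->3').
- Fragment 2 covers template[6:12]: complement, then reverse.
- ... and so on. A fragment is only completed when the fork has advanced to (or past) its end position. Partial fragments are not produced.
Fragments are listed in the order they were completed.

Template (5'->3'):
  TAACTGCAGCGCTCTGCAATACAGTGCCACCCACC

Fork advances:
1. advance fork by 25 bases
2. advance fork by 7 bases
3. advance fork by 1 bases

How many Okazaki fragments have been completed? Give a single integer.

Step 1: advance 25 -> fork_pos = 0 + 25 = 25. Reached multiple(s) of 6: 6, 12, 18, 24 -> fragments 1-4 completed (4 total).
Step 2: advance 7 -> fork_pos = 25 + 7 = 32. Reached multiple(s) of 6: 30 -> fragment 5 completed (5 total).
Step 3: advance 1 -> fork_pos = 32 + 1 = 33. Next multiple of 6 is 36 (not reached); still 5 fragment(s).
Check: final fork_pos = 33; the multiples of 6 that are <= 33 are 6..30 -> 33 // 6 = 5 completed fragment(s).

Answer: 5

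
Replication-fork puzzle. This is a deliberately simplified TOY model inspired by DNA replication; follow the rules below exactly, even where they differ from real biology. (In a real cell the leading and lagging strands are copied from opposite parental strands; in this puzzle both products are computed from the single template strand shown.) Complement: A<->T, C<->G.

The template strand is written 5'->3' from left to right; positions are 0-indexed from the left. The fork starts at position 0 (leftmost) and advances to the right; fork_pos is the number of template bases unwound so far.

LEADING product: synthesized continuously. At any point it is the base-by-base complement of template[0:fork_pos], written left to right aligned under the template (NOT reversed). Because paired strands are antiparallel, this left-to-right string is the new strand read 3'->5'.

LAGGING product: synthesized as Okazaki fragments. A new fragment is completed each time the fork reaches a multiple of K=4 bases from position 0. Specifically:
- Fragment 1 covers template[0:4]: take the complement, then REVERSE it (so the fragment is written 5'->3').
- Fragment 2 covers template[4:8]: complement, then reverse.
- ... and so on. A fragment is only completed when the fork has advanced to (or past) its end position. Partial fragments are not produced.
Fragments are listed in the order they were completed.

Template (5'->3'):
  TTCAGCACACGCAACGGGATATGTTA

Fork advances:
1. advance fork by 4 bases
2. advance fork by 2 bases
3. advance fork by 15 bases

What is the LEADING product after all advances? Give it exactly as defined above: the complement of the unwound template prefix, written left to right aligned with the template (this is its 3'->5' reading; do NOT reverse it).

Answer: AAGTCGTGTGCGTTGCCCTAT

Derivation:
Step 1: advance 4 -> fork_pos = 0 + 4 = 4.
Step 2: advance 2 -> fork_pos = 4 + 2 = 6.
Step 3: advance 15 -> fork_pos = 6 + 15 = 21.
Unwound prefix: template[0:21] = TTCAGCACACGCAACGGGATA
Complement it base by base (A<->T, C<->G), keeping left-to-right order:
  [0:5] TTCAG -> AAGTC
  [5:10] CACAC -> GTGTG
  [10:15] GCAAC -> CGTTG
  [15:20] GGGAT -> CCCTA
  [20:21] A -> T
Concatenate: AAGTCGTGTGCGTTGCCCTAT (length 21; written aligned with the template, i.e. 3'->5').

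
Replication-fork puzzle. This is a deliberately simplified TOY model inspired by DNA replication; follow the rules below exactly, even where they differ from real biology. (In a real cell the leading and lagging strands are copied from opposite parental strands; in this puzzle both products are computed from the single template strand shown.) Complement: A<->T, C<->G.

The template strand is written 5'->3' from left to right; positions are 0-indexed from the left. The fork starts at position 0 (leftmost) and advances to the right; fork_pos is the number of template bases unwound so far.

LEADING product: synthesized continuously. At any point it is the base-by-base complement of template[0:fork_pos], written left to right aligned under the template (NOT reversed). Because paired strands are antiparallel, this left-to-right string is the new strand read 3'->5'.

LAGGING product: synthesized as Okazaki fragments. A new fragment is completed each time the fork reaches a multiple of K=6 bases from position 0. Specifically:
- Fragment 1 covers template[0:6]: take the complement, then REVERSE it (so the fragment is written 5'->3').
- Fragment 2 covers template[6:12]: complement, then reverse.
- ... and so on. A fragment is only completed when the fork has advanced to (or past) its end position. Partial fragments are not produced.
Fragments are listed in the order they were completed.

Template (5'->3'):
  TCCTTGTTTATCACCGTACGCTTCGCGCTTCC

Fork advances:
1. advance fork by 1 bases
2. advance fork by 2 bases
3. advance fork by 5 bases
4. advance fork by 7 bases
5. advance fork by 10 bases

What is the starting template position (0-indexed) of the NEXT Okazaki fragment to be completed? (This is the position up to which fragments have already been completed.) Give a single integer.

Step 1: advance 1 -> fork_pos = 0 + 1 = 1. Next multiple of 6 is 6 (not reached); still 0 fragment(s).
Step 2: advance 2 -> fork_pos = 1 + 2 = 3. Next multiple of 6 is 6 (not reached); still 0 fragment(s).
Step 3: advance 5 -> fork_pos = 3 + 5 = 8. Reached multiple(s) of 6: 6 -> fragment 1 completed (1 total).
Step 4: advance 7 -> fork_pos = 8 + 7 = 15. Reached multiple(s) of 6: 12 -> fragment 2 completed (2 total).
Step 5: advance 10 -> fork_pos = 15 + 10 = 25. Reached multiple(s) of 6: 18, 24 -> fragments 3-4 completed (4 total).
4 fragment(s) completed, covering template[0:24] (4 x 6 = 24). The next fragment, fragment 5, covers template[24:30], so it starts at position 24.

Answer: 24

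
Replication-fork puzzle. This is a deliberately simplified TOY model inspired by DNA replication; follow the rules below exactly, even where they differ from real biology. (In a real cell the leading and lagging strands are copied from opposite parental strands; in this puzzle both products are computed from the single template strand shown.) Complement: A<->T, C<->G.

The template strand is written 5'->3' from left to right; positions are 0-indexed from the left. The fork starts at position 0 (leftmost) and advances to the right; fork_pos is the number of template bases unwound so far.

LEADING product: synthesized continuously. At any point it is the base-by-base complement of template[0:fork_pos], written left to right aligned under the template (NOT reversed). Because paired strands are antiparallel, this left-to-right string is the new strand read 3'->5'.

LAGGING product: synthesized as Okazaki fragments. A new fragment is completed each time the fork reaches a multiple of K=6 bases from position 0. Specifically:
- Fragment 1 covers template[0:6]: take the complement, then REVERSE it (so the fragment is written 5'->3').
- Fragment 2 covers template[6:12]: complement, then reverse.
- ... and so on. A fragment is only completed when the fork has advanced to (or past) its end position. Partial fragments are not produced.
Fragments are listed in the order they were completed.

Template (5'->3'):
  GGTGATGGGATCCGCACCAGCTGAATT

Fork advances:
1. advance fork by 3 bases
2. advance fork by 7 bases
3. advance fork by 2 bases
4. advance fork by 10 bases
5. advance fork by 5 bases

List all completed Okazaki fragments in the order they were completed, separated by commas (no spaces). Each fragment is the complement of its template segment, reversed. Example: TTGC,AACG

Step 1: advance 3 -> fork_pos = 0 + 3 = 3. Next multiple of 6 is 6 (not reached); still 0 fragment(s).
Step 2: advance 7 -> fork_pos = 3 + 7 = 10. Reached multiple(s) of 6: 6 -> fragment 1 completed (1 total).
Step 3: advance 2 -> fork_pos = 10 + 2 = 12. Reached multiple(s) of 6: 12 -> fragment 2 completed (2 total).
Step 4: advance 10 -> fork_pos = 12 + 10 = 22. Reached multiple(s) of 6: 18 -> fragment 3 completed (3 total).
Step 5: advance 5 -> fork_pos = 22 + 5 = 27. Reached multiple(s) of 6: 24 -> fragment 4 completed (4 total).
Final fork_pos = 27, so 4 fragment(s) are complete. Build each: template segment -> complement -> reverse.
Fragment 1: template[0:6] = GGTGAT -> complement CCACTA -> reversed ATCACC
Fragment 2: template[6:12] = GGGATC -> complement CCCTAG -> reversed GATCCC
Fragment 3: template[12:18] = CGCACC -> complement GCGTGG -> reversed GGTGCG
Fragment 4: template[18:24] = AGCTGA -> complement TCGACT -> reversed TCAGCT

Answer: ATCACC,GATCCC,GGTGCG,TCAGCT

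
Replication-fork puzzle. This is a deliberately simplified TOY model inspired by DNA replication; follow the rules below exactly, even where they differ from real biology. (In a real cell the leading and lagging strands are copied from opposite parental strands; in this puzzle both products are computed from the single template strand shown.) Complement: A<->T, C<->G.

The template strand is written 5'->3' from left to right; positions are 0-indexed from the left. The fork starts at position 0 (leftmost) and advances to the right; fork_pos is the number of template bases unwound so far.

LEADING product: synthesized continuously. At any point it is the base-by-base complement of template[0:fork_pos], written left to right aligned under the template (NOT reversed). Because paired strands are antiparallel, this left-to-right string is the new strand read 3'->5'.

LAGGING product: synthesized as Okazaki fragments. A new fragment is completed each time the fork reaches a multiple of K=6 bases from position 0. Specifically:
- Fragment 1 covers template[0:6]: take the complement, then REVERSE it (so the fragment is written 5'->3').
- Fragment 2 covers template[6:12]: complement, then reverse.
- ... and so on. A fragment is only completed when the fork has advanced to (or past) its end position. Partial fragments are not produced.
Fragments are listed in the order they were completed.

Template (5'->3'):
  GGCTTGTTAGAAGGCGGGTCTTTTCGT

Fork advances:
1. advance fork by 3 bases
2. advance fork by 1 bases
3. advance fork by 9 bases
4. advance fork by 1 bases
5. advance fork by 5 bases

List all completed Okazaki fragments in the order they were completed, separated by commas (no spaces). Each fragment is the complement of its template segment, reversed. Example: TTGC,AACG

Answer: CAAGCC,TTCTAA,CCCGCC

Derivation:
Step 1: advance 3 -> fork_pos = 0 + 3 = 3. Next multiple of 6 is 6 (not reached); still 0 fragment(s).
Step 2: advance 1 -> fork_pos = 3 + 1 = 4. Next multiple of 6 is 6 (not reached); still 0 fragment(s).
Step 3: advance 9 -> fork_pos = 4 + 9 = 13. Reached multiple(s) of 6: 6, 12 -> fragments 1-2 completed (2 total).
Step 4: advance 1 -> fork_pos = 13 + 1 = 14. Next multiple of 6 is 18 (not reached); still 2 fragment(s).
Step 5: advance 5 -> fork_pos = 14 + 5 = 19. Reached multiple(s) of 6: 18 -> fragment 3 completed (3 total).
Final fork_pos = 19, so 3 fragment(s) are complete. Build each: template segment -> complement -> reverse.
Fragment 1: template[0:6] = GGCTTG -> complement CCGAAC -> reversed CAAGCC
Fragment 2: template[6:12] = TTAGAA -> complement AATCTT -> reversed TTCTAA
Fragment 3: template[12:18] = GGCGGG -> complement CCGCCC -> reversed CCCGCC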